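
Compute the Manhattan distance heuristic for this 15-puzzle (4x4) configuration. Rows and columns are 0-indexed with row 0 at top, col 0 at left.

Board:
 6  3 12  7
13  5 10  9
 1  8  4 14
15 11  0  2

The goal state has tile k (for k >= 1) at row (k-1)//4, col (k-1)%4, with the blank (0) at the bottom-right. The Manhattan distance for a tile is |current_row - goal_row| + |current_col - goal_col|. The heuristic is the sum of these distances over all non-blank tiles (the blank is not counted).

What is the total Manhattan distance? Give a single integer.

Answer: 37

Derivation:
Tile 6: (0,0)->(1,1) = 2
Tile 3: (0,1)->(0,2) = 1
Tile 12: (0,2)->(2,3) = 3
Tile 7: (0,3)->(1,2) = 2
Tile 13: (1,0)->(3,0) = 2
Tile 5: (1,1)->(1,0) = 1
Tile 10: (1,2)->(2,1) = 2
Tile 9: (1,3)->(2,0) = 4
Tile 1: (2,0)->(0,0) = 2
Tile 8: (2,1)->(1,3) = 3
Tile 4: (2,2)->(0,3) = 3
Tile 14: (2,3)->(3,1) = 3
Tile 15: (3,0)->(3,2) = 2
Tile 11: (3,1)->(2,2) = 2
Tile 2: (3,3)->(0,1) = 5
Sum: 2 + 1 + 3 + 2 + 2 + 1 + 2 + 4 + 2 + 3 + 3 + 3 + 2 + 2 + 5 = 37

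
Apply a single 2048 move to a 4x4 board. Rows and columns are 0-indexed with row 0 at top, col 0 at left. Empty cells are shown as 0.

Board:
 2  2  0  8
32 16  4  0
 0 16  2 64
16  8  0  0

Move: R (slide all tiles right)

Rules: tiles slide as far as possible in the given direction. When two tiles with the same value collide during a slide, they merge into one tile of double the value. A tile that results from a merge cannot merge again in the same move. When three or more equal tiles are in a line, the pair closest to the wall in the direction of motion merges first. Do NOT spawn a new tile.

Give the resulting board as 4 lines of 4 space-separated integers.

Answer:  0  0  4  8
 0 32 16  4
 0 16  2 64
 0  0 16  8

Derivation:
Slide right:
row 0: [2, 2, 0, 8] -> [0, 0, 4, 8]
row 1: [32, 16, 4, 0] -> [0, 32, 16, 4]
row 2: [0, 16, 2, 64] -> [0, 16, 2, 64]
row 3: [16, 8, 0, 0] -> [0, 0, 16, 8]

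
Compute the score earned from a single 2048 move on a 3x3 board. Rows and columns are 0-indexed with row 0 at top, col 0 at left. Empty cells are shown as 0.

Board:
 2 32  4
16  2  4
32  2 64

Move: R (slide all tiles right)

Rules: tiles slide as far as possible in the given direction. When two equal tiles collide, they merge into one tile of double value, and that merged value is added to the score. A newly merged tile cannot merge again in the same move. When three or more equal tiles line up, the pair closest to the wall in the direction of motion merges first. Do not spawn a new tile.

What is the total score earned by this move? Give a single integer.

Answer: 0

Derivation:
Slide right:
row 0: [2, 32, 4] -> [2, 32, 4]  score +0 (running 0)
row 1: [16, 2, 4] -> [16, 2, 4]  score +0 (running 0)
row 2: [32, 2, 64] -> [32, 2, 64]  score +0 (running 0)
Board after move:
 2 32  4
16  2  4
32  2 64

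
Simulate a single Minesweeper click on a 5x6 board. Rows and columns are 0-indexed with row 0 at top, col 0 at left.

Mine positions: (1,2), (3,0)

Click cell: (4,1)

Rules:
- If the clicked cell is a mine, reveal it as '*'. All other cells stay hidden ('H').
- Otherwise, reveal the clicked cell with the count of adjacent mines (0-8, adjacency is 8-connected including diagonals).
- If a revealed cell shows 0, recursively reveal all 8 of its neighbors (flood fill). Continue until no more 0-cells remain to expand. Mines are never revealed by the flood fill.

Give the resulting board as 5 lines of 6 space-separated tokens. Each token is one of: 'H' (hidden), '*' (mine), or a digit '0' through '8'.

H H H H H H
H H H H H H
H H H H H H
H H H H H H
H 1 H H H H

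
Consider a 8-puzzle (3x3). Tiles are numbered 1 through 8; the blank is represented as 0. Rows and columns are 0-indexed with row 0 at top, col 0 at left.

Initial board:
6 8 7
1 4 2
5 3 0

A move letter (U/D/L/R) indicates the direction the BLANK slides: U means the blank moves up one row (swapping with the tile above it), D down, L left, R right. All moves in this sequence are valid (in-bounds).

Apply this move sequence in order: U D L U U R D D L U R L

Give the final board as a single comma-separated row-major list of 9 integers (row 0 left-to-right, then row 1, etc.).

Answer: 6, 7, 2, 1, 0, 3, 5, 8, 4

Derivation:
After move 1 (U):
6 8 7
1 4 0
5 3 2

After move 2 (D):
6 8 7
1 4 2
5 3 0

After move 3 (L):
6 8 7
1 4 2
5 0 3

After move 4 (U):
6 8 7
1 0 2
5 4 3

After move 5 (U):
6 0 7
1 8 2
5 4 3

After move 6 (R):
6 7 0
1 8 2
5 4 3

After move 7 (D):
6 7 2
1 8 0
5 4 3

After move 8 (D):
6 7 2
1 8 3
5 4 0

After move 9 (L):
6 7 2
1 8 3
5 0 4

After move 10 (U):
6 7 2
1 0 3
5 8 4

After move 11 (R):
6 7 2
1 3 0
5 8 4

After move 12 (L):
6 7 2
1 0 3
5 8 4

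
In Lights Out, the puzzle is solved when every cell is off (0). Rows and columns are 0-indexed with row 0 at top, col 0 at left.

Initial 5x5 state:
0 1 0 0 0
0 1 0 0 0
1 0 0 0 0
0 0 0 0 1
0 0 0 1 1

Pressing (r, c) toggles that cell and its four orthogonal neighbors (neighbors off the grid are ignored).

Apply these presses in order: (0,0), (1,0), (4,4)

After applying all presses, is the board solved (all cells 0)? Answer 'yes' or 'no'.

After press 1 at (0,0):
1 0 0 0 0
1 1 0 0 0
1 0 0 0 0
0 0 0 0 1
0 0 0 1 1

After press 2 at (1,0):
0 0 0 0 0
0 0 0 0 0
0 0 0 0 0
0 0 0 0 1
0 0 0 1 1

After press 3 at (4,4):
0 0 0 0 0
0 0 0 0 0
0 0 0 0 0
0 0 0 0 0
0 0 0 0 0

Lights still on: 0

Answer: yes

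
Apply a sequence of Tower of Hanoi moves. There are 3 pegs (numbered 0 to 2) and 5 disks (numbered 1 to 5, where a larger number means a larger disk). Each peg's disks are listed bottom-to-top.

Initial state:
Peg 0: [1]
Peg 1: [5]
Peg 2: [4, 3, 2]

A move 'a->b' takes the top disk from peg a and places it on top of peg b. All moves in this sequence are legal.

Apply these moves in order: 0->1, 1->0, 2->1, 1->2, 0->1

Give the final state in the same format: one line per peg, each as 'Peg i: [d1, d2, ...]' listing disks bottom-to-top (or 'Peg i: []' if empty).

Answer: Peg 0: []
Peg 1: [5, 1]
Peg 2: [4, 3, 2]

Derivation:
After move 1 (0->1):
Peg 0: []
Peg 1: [5, 1]
Peg 2: [4, 3, 2]

After move 2 (1->0):
Peg 0: [1]
Peg 1: [5]
Peg 2: [4, 3, 2]

After move 3 (2->1):
Peg 0: [1]
Peg 1: [5, 2]
Peg 2: [4, 3]

After move 4 (1->2):
Peg 0: [1]
Peg 1: [5]
Peg 2: [4, 3, 2]

After move 5 (0->1):
Peg 0: []
Peg 1: [5, 1]
Peg 2: [4, 3, 2]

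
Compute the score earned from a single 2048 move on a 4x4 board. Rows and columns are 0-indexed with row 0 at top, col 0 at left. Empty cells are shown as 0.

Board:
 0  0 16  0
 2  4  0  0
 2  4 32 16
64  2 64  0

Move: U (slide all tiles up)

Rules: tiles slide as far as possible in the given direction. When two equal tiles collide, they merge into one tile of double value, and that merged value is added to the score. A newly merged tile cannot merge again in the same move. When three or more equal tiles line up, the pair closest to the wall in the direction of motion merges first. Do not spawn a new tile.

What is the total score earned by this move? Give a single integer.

Slide up:
col 0: [0, 2, 2, 64] -> [4, 64, 0, 0]  score +4 (running 4)
col 1: [0, 4, 4, 2] -> [8, 2, 0, 0]  score +8 (running 12)
col 2: [16, 0, 32, 64] -> [16, 32, 64, 0]  score +0 (running 12)
col 3: [0, 0, 16, 0] -> [16, 0, 0, 0]  score +0 (running 12)
Board after move:
 4  8 16 16
64  2 32  0
 0  0 64  0
 0  0  0  0

Answer: 12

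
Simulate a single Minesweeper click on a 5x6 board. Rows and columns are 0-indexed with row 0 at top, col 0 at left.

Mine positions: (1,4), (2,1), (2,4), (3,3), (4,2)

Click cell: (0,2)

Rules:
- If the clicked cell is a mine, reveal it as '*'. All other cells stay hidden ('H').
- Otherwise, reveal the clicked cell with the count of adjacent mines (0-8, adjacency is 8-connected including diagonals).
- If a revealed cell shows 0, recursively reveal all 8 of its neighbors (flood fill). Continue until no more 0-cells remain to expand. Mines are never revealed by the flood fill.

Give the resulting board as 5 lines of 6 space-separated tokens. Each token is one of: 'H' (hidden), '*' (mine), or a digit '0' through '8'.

0 0 0 1 H H
1 1 1 2 H H
H H H H H H
H H H H H H
H H H H H H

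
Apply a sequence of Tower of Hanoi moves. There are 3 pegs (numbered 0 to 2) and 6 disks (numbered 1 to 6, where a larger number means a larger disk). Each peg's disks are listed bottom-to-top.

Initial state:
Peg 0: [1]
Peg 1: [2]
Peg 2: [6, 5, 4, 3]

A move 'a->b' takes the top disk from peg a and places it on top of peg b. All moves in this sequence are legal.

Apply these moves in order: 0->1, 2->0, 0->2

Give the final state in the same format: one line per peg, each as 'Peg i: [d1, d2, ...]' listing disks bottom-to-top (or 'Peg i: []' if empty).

Answer: Peg 0: []
Peg 1: [2, 1]
Peg 2: [6, 5, 4, 3]

Derivation:
After move 1 (0->1):
Peg 0: []
Peg 1: [2, 1]
Peg 2: [6, 5, 4, 3]

After move 2 (2->0):
Peg 0: [3]
Peg 1: [2, 1]
Peg 2: [6, 5, 4]

After move 3 (0->2):
Peg 0: []
Peg 1: [2, 1]
Peg 2: [6, 5, 4, 3]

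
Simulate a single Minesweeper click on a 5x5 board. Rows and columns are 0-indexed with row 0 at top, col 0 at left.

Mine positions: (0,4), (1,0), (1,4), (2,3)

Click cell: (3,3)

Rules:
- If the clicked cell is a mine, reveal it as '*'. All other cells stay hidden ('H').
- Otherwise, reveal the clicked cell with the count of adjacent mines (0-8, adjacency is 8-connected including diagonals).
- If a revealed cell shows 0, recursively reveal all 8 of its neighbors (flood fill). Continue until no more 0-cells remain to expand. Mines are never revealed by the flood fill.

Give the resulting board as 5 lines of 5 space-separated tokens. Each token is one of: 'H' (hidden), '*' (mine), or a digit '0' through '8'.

H H H H H
H H H H H
H H H H H
H H H 1 H
H H H H H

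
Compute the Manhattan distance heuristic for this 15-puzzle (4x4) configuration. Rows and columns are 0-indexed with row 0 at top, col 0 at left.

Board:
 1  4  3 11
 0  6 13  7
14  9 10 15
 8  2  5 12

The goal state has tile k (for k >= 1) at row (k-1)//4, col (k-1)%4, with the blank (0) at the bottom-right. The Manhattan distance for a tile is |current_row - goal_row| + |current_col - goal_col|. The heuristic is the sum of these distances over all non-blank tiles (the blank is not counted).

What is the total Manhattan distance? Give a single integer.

Tile 1: (0,0)->(0,0) = 0
Tile 4: (0,1)->(0,3) = 2
Tile 3: (0,2)->(0,2) = 0
Tile 11: (0,3)->(2,2) = 3
Tile 6: (1,1)->(1,1) = 0
Tile 13: (1,2)->(3,0) = 4
Tile 7: (1,3)->(1,2) = 1
Tile 14: (2,0)->(3,1) = 2
Tile 9: (2,1)->(2,0) = 1
Tile 10: (2,2)->(2,1) = 1
Tile 15: (2,3)->(3,2) = 2
Tile 8: (3,0)->(1,3) = 5
Tile 2: (3,1)->(0,1) = 3
Tile 5: (3,2)->(1,0) = 4
Tile 12: (3,3)->(2,3) = 1
Sum: 0 + 2 + 0 + 3 + 0 + 4 + 1 + 2 + 1 + 1 + 2 + 5 + 3 + 4 + 1 = 29

Answer: 29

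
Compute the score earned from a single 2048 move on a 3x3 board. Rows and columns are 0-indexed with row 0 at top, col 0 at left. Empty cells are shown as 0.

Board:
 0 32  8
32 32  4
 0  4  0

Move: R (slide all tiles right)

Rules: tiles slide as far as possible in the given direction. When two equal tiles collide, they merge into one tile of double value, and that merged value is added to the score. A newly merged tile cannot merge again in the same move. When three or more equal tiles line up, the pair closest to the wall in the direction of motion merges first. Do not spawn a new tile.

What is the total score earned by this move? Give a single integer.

Answer: 64

Derivation:
Slide right:
row 0: [0, 32, 8] -> [0, 32, 8]  score +0 (running 0)
row 1: [32, 32, 4] -> [0, 64, 4]  score +64 (running 64)
row 2: [0, 4, 0] -> [0, 0, 4]  score +0 (running 64)
Board after move:
 0 32  8
 0 64  4
 0  0  4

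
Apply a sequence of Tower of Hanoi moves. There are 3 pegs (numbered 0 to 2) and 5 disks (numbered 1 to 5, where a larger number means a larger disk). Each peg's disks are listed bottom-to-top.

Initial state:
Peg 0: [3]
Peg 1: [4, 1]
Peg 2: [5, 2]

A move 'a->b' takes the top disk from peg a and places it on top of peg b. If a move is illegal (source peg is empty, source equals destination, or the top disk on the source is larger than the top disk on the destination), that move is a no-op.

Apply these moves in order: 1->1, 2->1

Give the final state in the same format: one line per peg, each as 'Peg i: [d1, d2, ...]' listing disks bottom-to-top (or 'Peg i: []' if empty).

After move 1 (1->1):
Peg 0: [3]
Peg 1: [4, 1]
Peg 2: [5, 2]

After move 2 (2->1):
Peg 0: [3]
Peg 1: [4, 1]
Peg 2: [5, 2]

Answer: Peg 0: [3]
Peg 1: [4, 1]
Peg 2: [5, 2]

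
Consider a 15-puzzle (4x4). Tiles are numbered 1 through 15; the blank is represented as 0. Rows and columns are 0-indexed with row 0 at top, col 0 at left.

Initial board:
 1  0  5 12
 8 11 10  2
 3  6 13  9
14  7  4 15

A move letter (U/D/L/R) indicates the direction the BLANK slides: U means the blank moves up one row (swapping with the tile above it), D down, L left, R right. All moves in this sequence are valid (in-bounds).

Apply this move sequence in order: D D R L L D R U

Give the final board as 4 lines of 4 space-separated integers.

After move 1 (D):
 1 11  5 12
 8  0 10  2
 3  6 13  9
14  7  4 15

After move 2 (D):
 1 11  5 12
 8  6 10  2
 3  0 13  9
14  7  4 15

After move 3 (R):
 1 11  5 12
 8  6 10  2
 3 13  0  9
14  7  4 15

After move 4 (L):
 1 11  5 12
 8  6 10  2
 3  0 13  9
14  7  4 15

After move 5 (L):
 1 11  5 12
 8  6 10  2
 0  3 13  9
14  7  4 15

After move 6 (D):
 1 11  5 12
 8  6 10  2
14  3 13  9
 0  7  4 15

After move 7 (R):
 1 11  5 12
 8  6 10  2
14  3 13  9
 7  0  4 15

After move 8 (U):
 1 11  5 12
 8  6 10  2
14  0 13  9
 7  3  4 15

Answer:  1 11  5 12
 8  6 10  2
14  0 13  9
 7  3  4 15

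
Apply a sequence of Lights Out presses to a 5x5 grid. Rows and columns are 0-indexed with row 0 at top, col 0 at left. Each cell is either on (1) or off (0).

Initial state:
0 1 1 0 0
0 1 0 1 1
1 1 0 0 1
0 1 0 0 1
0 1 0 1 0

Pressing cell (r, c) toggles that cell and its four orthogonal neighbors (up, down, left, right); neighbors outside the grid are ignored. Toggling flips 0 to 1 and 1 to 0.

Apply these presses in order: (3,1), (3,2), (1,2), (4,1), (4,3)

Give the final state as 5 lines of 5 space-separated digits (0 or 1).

After press 1 at (3,1):
0 1 1 0 0
0 1 0 1 1
1 0 0 0 1
1 0 1 0 1
0 0 0 1 0

After press 2 at (3,2):
0 1 1 0 0
0 1 0 1 1
1 0 1 0 1
1 1 0 1 1
0 0 1 1 0

After press 3 at (1,2):
0 1 0 0 0
0 0 1 0 1
1 0 0 0 1
1 1 0 1 1
0 0 1 1 0

After press 4 at (4,1):
0 1 0 0 0
0 0 1 0 1
1 0 0 0 1
1 0 0 1 1
1 1 0 1 0

After press 5 at (4,3):
0 1 0 0 0
0 0 1 0 1
1 0 0 0 1
1 0 0 0 1
1 1 1 0 1

Answer: 0 1 0 0 0
0 0 1 0 1
1 0 0 0 1
1 0 0 0 1
1 1 1 0 1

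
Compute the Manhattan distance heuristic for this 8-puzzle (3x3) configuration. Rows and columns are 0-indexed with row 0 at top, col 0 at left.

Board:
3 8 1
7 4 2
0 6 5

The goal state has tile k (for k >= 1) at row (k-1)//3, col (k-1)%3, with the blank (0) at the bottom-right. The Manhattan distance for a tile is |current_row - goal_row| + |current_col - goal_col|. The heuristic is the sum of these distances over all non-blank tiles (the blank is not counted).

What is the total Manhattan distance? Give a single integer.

Tile 3: (0,0)->(0,2) = 2
Tile 8: (0,1)->(2,1) = 2
Tile 1: (0,2)->(0,0) = 2
Tile 7: (1,0)->(2,0) = 1
Tile 4: (1,1)->(1,0) = 1
Tile 2: (1,2)->(0,1) = 2
Tile 6: (2,1)->(1,2) = 2
Tile 5: (2,2)->(1,1) = 2
Sum: 2 + 2 + 2 + 1 + 1 + 2 + 2 + 2 = 14

Answer: 14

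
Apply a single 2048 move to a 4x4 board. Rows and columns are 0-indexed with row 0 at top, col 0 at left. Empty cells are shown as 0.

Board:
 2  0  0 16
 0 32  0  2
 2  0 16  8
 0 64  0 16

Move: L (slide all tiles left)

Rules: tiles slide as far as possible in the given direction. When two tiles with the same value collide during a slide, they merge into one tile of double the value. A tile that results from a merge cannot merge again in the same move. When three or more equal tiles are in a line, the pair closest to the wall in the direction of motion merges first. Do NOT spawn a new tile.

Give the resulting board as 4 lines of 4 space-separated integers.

Answer:  2 16  0  0
32  2  0  0
 2 16  8  0
64 16  0  0

Derivation:
Slide left:
row 0: [2, 0, 0, 16] -> [2, 16, 0, 0]
row 1: [0, 32, 0, 2] -> [32, 2, 0, 0]
row 2: [2, 0, 16, 8] -> [2, 16, 8, 0]
row 3: [0, 64, 0, 16] -> [64, 16, 0, 0]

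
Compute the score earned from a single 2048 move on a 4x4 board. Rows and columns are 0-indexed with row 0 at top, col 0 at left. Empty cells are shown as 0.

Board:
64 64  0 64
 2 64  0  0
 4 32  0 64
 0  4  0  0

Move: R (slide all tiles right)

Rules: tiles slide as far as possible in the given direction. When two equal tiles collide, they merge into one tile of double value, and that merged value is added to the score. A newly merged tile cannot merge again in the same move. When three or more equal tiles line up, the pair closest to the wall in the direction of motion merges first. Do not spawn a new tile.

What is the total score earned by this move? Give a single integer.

Answer: 128

Derivation:
Slide right:
row 0: [64, 64, 0, 64] -> [0, 0, 64, 128]  score +128 (running 128)
row 1: [2, 64, 0, 0] -> [0, 0, 2, 64]  score +0 (running 128)
row 2: [4, 32, 0, 64] -> [0, 4, 32, 64]  score +0 (running 128)
row 3: [0, 4, 0, 0] -> [0, 0, 0, 4]  score +0 (running 128)
Board after move:
  0   0  64 128
  0   0   2  64
  0   4  32  64
  0   0   0   4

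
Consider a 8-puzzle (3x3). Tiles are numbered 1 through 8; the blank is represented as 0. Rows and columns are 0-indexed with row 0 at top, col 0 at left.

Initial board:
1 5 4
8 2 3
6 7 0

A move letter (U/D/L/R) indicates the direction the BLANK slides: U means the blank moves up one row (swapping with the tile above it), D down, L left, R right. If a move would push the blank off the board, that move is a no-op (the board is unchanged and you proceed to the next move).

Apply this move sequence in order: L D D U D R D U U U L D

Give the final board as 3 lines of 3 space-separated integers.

Answer: 1 2 5
8 0 4
6 7 3

Derivation:
After move 1 (L):
1 5 4
8 2 3
6 0 7

After move 2 (D):
1 5 4
8 2 3
6 0 7

After move 3 (D):
1 5 4
8 2 3
6 0 7

After move 4 (U):
1 5 4
8 0 3
6 2 7

After move 5 (D):
1 5 4
8 2 3
6 0 7

After move 6 (R):
1 5 4
8 2 3
6 7 0

After move 7 (D):
1 5 4
8 2 3
6 7 0

After move 8 (U):
1 5 4
8 2 0
6 7 3

After move 9 (U):
1 5 0
8 2 4
6 7 3

After move 10 (U):
1 5 0
8 2 4
6 7 3

After move 11 (L):
1 0 5
8 2 4
6 7 3

After move 12 (D):
1 2 5
8 0 4
6 7 3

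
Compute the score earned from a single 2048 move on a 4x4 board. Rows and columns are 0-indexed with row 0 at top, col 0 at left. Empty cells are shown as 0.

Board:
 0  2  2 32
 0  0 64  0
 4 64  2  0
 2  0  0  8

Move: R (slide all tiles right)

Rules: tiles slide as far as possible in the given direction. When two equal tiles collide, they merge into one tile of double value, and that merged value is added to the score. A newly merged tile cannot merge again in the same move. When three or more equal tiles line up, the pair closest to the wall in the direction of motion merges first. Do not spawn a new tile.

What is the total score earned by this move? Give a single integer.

Slide right:
row 0: [0, 2, 2, 32] -> [0, 0, 4, 32]  score +4 (running 4)
row 1: [0, 0, 64, 0] -> [0, 0, 0, 64]  score +0 (running 4)
row 2: [4, 64, 2, 0] -> [0, 4, 64, 2]  score +0 (running 4)
row 3: [2, 0, 0, 8] -> [0, 0, 2, 8]  score +0 (running 4)
Board after move:
 0  0  4 32
 0  0  0 64
 0  4 64  2
 0  0  2  8

Answer: 4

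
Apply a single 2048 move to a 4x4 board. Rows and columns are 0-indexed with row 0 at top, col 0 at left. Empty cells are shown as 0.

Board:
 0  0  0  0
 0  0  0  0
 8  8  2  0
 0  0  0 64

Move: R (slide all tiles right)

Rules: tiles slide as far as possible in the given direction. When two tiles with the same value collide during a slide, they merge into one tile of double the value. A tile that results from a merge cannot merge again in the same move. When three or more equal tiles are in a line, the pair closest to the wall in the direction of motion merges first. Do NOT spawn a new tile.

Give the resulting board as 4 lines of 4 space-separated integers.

Slide right:
row 0: [0, 0, 0, 0] -> [0, 0, 0, 0]
row 1: [0, 0, 0, 0] -> [0, 0, 0, 0]
row 2: [8, 8, 2, 0] -> [0, 0, 16, 2]
row 3: [0, 0, 0, 64] -> [0, 0, 0, 64]

Answer:  0  0  0  0
 0  0  0  0
 0  0 16  2
 0  0  0 64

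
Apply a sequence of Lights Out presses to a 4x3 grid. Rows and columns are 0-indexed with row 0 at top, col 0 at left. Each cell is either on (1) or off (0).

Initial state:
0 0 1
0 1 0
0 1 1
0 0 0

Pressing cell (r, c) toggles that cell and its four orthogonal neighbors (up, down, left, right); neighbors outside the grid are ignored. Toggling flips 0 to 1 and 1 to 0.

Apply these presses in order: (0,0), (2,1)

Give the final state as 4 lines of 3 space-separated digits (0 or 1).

After press 1 at (0,0):
1 1 1
1 1 0
0 1 1
0 0 0

After press 2 at (2,1):
1 1 1
1 0 0
1 0 0
0 1 0

Answer: 1 1 1
1 0 0
1 0 0
0 1 0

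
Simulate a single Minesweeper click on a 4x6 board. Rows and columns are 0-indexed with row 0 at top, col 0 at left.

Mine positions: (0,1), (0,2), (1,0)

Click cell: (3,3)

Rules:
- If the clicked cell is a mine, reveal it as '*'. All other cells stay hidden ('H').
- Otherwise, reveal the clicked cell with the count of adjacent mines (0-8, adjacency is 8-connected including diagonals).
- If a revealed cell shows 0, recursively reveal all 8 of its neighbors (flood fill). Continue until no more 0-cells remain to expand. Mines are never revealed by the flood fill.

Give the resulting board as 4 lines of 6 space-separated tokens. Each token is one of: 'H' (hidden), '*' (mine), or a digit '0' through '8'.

H H H 1 0 0
H 3 2 1 0 0
1 1 0 0 0 0
0 0 0 0 0 0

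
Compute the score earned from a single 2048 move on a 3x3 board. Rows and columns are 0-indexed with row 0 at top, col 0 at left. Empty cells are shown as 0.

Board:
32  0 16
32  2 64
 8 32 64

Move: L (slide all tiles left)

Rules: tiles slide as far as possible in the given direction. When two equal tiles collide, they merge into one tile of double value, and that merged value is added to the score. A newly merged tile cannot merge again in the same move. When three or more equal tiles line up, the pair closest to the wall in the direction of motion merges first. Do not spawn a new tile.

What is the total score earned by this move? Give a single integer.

Slide left:
row 0: [32, 0, 16] -> [32, 16, 0]  score +0 (running 0)
row 1: [32, 2, 64] -> [32, 2, 64]  score +0 (running 0)
row 2: [8, 32, 64] -> [8, 32, 64]  score +0 (running 0)
Board after move:
32 16  0
32  2 64
 8 32 64

Answer: 0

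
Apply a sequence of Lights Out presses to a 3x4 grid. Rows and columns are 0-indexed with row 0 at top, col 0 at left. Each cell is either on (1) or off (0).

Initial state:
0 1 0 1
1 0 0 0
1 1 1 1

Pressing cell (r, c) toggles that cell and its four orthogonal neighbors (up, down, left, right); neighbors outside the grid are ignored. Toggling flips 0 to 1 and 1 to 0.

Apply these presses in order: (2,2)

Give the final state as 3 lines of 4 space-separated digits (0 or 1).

Answer: 0 1 0 1
1 0 1 0
1 0 0 0

Derivation:
After press 1 at (2,2):
0 1 0 1
1 0 1 0
1 0 0 0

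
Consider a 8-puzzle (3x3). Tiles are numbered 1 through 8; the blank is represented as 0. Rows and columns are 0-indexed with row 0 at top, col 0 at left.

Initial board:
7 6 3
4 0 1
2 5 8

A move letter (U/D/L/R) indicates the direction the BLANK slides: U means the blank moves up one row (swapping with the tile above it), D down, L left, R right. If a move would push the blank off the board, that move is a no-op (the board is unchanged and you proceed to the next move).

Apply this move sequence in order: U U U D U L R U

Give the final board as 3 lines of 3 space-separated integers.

After move 1 (U):
7 0 3
4 6 1
2 5 8

After move 2 (U):
7 0 3
4 6 1
2 5 8

After move 3 (U):
7 0 3
4 6 1
2 5 8

After move 4 (D):
7 6 3
4 0 1
2 5 8

After move 5 (U):
7 0 3
4 6 1
2 5 8

After move 6 (L):
0 7 3
4 6 1
2 5 8

After move 7 (R):
7 0 3
4 6 1
2 5 8

After move 8 (U):
7 0 3
4 6 1
2 5 8

Answer: 7 0 3
4 6 1
2 5 8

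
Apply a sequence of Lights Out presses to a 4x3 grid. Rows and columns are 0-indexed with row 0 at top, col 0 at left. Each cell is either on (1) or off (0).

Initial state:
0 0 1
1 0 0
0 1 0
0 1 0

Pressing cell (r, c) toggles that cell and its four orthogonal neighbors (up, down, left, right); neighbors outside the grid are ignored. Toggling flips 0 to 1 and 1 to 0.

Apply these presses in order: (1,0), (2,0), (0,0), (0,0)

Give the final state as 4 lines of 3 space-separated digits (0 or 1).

Answer: 1 0 1
1 1 0
0 0 0
1 1 0

Derivation:
After press 1 at (1,0):
1 0 1
0 1 0
1 1 0
0 1 0

After press 2 at (2,0):
1 0 1
1 1 0
0 0 0
1 1 0

After press 3 at (0,0):
0 1 1
0 1 0
0 0 0
1 1 0

After press 4 at (0,0):
1 0 1
1 1 0
0 0 0
1 1 0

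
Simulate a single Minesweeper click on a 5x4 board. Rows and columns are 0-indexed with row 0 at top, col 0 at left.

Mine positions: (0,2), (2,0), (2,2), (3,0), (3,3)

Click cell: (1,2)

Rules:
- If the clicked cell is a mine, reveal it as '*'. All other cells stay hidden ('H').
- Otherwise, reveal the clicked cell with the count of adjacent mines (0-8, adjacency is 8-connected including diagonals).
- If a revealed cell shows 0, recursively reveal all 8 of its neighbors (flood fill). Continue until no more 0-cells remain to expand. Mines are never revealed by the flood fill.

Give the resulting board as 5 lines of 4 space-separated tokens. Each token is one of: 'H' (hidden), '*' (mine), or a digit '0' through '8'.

H H H H
H H 2 H
H H H H
H H H H
H H H H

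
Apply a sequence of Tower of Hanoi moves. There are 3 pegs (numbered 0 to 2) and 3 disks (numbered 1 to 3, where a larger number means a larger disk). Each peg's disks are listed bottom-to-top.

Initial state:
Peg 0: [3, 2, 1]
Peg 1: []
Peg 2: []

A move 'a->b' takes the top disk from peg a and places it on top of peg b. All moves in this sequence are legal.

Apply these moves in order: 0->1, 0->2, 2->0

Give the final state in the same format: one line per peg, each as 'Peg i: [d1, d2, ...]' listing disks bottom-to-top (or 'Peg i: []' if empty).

Answer: Peg 0: [3, 2]
Peg 1: [1]
Peg 2: []

Derivation:
After move 1 (0->1):
Peg 0: [3, 2]
Peg 1: [1]
Peg 2: []

After move 2 (0->2):
Peg 0: [3]
Peg 1: [1]
Peg 2: [2]

After move 3 (2->0):
Peg 0: [3, 2]
Peg 1: [1]
Peg 2: []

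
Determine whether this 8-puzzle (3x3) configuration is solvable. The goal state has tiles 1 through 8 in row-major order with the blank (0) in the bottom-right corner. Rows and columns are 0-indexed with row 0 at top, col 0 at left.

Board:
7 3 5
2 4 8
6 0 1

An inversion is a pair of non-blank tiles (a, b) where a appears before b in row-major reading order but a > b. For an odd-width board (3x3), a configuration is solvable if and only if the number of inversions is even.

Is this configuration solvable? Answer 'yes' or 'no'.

Inversions (pairs i<j in row-major order where tile[i] > tile[j] > 0): 16
16 is even, so the puzzle is solvable.

Answer: yes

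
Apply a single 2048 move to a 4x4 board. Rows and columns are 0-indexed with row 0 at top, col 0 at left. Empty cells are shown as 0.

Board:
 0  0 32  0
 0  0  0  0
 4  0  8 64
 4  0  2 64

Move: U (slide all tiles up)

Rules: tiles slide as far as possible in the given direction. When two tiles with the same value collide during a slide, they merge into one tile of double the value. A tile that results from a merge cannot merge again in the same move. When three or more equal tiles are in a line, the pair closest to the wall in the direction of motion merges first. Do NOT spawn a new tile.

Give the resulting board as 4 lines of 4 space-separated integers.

Slide up:
col 0: [0, 0, 4, 4] -> [8, 0, 0, 0]
col 1: [0, 0, 0, 0] -> [0, 0, 0, 0]
col 2: [32, 0, 8, 2] -> [32, 8, 2, 0]
col 3: [0, 0, 64, 64] -> [128, 0, 0, 0]

Answer:   8   0  32 128
  0   0   8   0
  0   0   2   0
  0   0   0   0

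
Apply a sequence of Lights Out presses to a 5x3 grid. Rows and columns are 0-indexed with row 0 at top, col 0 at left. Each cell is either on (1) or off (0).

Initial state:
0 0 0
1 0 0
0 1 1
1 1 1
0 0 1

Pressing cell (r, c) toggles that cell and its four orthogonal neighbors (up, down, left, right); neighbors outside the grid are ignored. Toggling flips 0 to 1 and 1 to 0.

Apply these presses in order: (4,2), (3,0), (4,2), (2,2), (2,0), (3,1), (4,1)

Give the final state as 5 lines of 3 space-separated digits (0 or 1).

Answer: 0 0 0
0 0 1
0 0 0
0 0 1
0 0 0

Derivation:
After press 1 at (4,2):
0 0 0
1 0 0
0 1 1
1 1 0
0 1 0

After press 2 at (3,0):
0 0 0
1 0 0
1 1 1
0 0 0
1 1 0

After press 3 at (4,2):
0 0 0
1 0 0
1 1 1
0 0 1
1 0 1

After press 4 at (2,2):
0 0 0
1 0 1
1 0 0
0 0 0
1 0 1

After press 5 at (2,0):
0 0 0
0 0 1
0 1 0
1 0 0
1 0 1

After press 6 at (3,1):
0 0 0
0 0 1
0 0 0
0 1 1
1 1 1

After press 7 at (4,1):
0 0 0
0 0 1
0 0 0
0 0 1
0 0 0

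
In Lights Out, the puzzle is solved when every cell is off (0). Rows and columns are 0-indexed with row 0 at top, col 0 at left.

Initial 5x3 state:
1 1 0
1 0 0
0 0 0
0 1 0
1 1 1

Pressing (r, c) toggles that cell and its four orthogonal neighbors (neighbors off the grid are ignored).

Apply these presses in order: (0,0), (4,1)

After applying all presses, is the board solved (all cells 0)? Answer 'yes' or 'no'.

Answer: yes

Derivation:
After press 1 at (0,0):
0 0 0
0 0 0
0 0 0
0 1 0
1 1 1

After press 2 at (4,1):
0 0 0
0 0 0
0 0 0
0 0 0
0 0 0

Lights still on: 0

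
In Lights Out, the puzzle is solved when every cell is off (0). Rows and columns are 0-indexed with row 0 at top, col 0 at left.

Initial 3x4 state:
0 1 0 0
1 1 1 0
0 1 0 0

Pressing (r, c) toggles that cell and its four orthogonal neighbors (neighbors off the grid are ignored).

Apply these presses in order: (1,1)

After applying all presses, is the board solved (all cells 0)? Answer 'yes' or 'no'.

After press 1 at (1,1):
0 0 0 0
0 0 0 0
0 0 0 0

Lights still on: 0

Answer: yes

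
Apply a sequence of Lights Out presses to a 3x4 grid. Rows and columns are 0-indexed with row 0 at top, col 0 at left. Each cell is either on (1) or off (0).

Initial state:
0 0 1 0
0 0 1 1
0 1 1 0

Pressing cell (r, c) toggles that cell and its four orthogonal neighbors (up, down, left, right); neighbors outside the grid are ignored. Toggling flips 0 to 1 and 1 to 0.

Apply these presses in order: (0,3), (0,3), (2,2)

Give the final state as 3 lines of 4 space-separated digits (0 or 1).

After press 1 at (0,3):
0 0 0 1
0 0 1 0
0 1 1 0

After press 2 at (0,3):
0 0 1 0
0 0 1 1
0 1 1 0

After press 3 at (2,2):
0 0 1 0
0 0 0 1
0 0 0 1

Answer: 0 0 1 0
0 0 0 1
0 0 0 1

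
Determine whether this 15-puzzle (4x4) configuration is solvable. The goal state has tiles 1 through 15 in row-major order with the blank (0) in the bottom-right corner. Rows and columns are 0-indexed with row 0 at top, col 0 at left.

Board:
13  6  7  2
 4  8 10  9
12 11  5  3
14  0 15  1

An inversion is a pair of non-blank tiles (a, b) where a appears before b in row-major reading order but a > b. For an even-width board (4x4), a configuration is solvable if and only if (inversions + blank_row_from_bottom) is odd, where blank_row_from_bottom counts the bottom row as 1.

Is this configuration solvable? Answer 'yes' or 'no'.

Answer: no

Derivation:
Inversions: 47
Blank is in row 3 (0-indexed from top), which is row 1 counting from the bottom (bottom = 1).
47 + 1 = 48, which is even, so the puzzle is not solvable.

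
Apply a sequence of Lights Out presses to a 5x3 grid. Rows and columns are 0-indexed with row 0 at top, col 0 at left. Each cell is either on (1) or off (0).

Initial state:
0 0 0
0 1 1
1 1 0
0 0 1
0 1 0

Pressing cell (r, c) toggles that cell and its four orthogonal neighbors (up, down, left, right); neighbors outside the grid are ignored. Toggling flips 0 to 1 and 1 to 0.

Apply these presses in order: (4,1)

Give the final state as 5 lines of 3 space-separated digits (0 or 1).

Answer: 0 0 0
0 1 1
1 1 0
0 1 1
1 0 1

Derivation:
After press 1 at (4,1):
0 0 0
0 1 1
1 1 0
0 1 1
1 0 1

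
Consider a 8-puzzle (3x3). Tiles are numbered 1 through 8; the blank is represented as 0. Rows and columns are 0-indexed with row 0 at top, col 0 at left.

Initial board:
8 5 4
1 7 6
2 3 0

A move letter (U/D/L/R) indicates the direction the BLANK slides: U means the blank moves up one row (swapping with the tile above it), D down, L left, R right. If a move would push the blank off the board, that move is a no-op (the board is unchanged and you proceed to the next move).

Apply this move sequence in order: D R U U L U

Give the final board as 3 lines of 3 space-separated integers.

After move 1 (D):
8 5 4
1 7 6
2 3 0

After move 2 (R):
8 5 4
1 7 6
2 3 0

After move 3 (U):
8 5 4
1 7 0
2 3 6

After move 4 (U):
8 5 0
1 7 4
2 3 6

After move 5 (L):
8 0 5
1 7 4
2 3 6

After move 6 (U):
8 0 5
1 7 4
2 3 6

Answer: 8 0 5
1 7 4
2 3 6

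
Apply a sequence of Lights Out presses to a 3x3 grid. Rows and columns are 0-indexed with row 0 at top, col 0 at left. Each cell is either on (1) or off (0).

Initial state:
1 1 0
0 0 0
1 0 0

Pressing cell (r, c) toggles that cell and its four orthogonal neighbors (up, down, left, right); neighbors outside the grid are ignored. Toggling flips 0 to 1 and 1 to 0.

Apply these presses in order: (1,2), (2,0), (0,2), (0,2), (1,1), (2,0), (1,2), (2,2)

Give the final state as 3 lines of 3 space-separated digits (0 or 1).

After press 1 at (1,2):
1 1 1
0 1 1
1 0 1

After press 2 at (2,0):
1 1 1
1 1 1
0 1 1

After press 3 at (0,2):
1 0 0
1 1 0
0 1 1

After press 4 at (0,2):
1 1 1
1 1 1
0 1 1

After press 5 at (1,1):
1 0 1
0 0 0
0 0 1

After press 6 at (2,0):
1 0 1
1 0 0
1 1 1

After press 7 at (1,2):
1 0 0
1 1 1
1 1 0

After press 8 at (2,2):
1 0 0
1 1 0
1 0 1

Answer: 1 0 0
1 1 0
1 0 1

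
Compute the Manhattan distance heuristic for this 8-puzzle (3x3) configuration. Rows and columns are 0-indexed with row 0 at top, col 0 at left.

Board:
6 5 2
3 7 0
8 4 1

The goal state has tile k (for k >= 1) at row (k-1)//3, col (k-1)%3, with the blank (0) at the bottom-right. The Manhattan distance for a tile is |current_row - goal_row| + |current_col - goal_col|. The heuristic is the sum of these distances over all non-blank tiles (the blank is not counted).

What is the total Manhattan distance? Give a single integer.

Answer: 17

Derivation:
Tile 6: (0,0)->(1,2) = 3
Tile 5: (0,1)->(1,1) = 1
Tile 2: (0,2)->(0,1) = 1
Tile 3: (1,0)->(0,2) = 3
Tile 7: (1,1)->(2,0) = 2
Tile 8: (2,0)->(2,1) = 1
Tile 4: (2,1)->(1,0) = 2
Tile 1: (2,2)->(0,0) = 4
Sum: 3 + 1 + 1 + 3 + 2 + 1 + 2 + 4 = 17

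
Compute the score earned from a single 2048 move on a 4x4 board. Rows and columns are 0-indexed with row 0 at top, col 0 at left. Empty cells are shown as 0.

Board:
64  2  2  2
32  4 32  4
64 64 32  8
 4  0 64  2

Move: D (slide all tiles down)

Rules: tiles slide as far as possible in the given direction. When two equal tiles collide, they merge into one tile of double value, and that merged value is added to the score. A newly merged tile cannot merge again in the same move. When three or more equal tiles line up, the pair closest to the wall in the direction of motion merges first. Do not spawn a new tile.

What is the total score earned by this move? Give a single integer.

Answer: 64

Derivation:
Slide down:
col 0: [64, 32, 64, 4] -> [64, 32, 64, 4]  score +0 (running 0)
col 1: [2, 4, 64, 0] -> [0, 2, 4, 64]  score +0 (running 0)
col 2: [2, 32, 32, 64] -> [0, 2, 64, 64]  score +64 (running 64)
col 3: [2, 4, 8, 2] -> [2, 4, 8, 2]  score +0 (running 64)
Board after move:
64  0  0  2
32  2  2  4
64  4 64  8
 4 64 64  2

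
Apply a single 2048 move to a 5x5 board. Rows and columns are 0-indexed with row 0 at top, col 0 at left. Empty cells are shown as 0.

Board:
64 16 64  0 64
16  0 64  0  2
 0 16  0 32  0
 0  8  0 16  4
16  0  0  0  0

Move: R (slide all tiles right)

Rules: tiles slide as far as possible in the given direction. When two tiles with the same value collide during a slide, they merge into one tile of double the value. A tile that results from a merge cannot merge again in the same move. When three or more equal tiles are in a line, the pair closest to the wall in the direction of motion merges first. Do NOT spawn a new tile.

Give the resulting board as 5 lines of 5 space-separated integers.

Slide right:
row 0: [64, 16, 64, 0, 64] -> [0, 0, 64, 16, 128]
row 1: [16, 0, 64, 0, 2] -> [0, 0, 16, 64, 2]
row 2: [0, 16, 0, 32, 0] -> [0, 0, 0, 16, 32]
row 3: [0, 8, 0, 16, 4] -> [0, 0, 8, 16, 4]
row 4: [16, 0, 0, 0, 0] -> [0, 0, 0, 0, 16]

Answer:   0   0  64  16 128
  0   0  16  64   2
  0   0   0  16  32
  0   0   8  16   4
  0   0   0   0  16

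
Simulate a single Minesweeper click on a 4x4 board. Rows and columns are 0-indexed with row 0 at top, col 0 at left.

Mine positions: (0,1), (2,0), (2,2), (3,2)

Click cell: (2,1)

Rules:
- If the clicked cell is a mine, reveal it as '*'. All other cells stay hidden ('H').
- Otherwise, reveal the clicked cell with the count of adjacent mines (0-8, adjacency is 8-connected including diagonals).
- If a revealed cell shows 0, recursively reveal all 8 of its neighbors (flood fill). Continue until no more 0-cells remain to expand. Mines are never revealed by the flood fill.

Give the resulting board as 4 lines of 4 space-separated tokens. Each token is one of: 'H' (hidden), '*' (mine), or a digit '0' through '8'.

H H H H
H H H H
H 3 H H
H H H H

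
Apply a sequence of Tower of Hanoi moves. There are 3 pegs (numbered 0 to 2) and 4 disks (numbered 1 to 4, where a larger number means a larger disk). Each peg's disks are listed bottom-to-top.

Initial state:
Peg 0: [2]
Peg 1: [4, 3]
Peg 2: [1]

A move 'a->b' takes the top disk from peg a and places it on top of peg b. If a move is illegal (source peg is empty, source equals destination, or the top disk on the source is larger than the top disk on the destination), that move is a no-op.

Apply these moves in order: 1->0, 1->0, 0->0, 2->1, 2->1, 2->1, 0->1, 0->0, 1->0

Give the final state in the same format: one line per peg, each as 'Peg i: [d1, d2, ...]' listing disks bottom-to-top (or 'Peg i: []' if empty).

Answer: Peg 0: [2, 1]
Peg 1: [4, 3]
Peg 2: []

Derivation:
After move 1 (1->0):
Peg 0: [2]
Peg 1: [4, 3]
Peg 2: [1]

After move 2 (1->0):
Peg 0: [2]
Peg 1: [4, 3]
Peg 2: [1]

After move 3 (0->0):
Peg 0: [2]
Peg 1: [4, 3]
Peg 2: [1]

After move 4 (2->1):
Peg 0: [2]
Peg 1: [4, 3, 1]
Peg 2: []

After move 5 (2->1):
Peg 0: [2]
Peg 1: [4, 3, 1]
Peg 2: []

After move 6 (2->1):
Peg 0: [2]
Peg 1: [4, 3, 1]
Peg 2: []

After move 7 (0->1):
Peg 0: [2]
Peg 1: [4, 3, 1]
Peg 2: []

After move 8 (0->0):
Peg 0: [2]
Peg 1: [4, 3, 1]
Peg 2: []

After move 9 (1->0):
Peg 0: [2, 1]
Peg 1: [4, 3]
Peg 2: []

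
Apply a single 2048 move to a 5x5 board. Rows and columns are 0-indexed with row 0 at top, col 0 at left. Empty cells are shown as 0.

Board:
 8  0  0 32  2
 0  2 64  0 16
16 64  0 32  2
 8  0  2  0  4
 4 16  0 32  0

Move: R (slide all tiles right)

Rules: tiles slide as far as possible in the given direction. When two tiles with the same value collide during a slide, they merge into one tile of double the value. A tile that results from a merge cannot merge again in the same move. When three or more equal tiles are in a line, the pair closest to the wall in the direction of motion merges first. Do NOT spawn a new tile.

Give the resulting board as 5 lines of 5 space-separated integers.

Slide right:
row 0: [8, 0, 0, 32, 2] -> [0, 0, 8, 32, 2]
row 1: [0, 2, 64, 0, 16] -> [0, 0, 2, 64, 16]
row 2: [16, 64, 0, 32, 2] -> [0, 16, 64, 32, 2]
row 3: [8, 0, 2, 0, 4] -> [0, 0, 8, 2, 4]
row 4: [4, 16, 0, 32, 0] -> [0, 0, 4, 16, 32]

Answer:  0  0  8 32  2
 0  0  2 64 16
 0 16 64 32  2
 0  0  8  2  4
 0  0  4 16 32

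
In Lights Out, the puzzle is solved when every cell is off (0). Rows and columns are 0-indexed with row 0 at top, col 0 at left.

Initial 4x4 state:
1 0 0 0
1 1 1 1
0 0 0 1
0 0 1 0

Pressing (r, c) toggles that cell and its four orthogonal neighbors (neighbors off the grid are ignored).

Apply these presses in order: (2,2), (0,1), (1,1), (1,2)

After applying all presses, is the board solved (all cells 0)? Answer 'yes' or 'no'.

After press 1 at (2,2):
1 0 0 0
1 1 0 1
0 1 1 0
0 0 0 0

After press 2 at (0,1):
0 1 1 0
1 0 0 1
0 1 1 0
0 0 0 0

After press 3 at (1,1):
0 0 1 0
0 1 1 1
0 0 1 0
0 0 0 0

After press 4 at (1,2):
0 0 0 0
0 0 0 0
0 0 0 0
0 0 0 0

Lights still on: 0

Answer: yes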